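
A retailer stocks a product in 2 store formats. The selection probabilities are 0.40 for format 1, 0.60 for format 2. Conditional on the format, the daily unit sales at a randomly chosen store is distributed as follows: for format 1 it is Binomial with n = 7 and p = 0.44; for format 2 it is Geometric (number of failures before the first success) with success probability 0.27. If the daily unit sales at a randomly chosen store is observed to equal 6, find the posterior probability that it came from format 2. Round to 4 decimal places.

0.6830

Likelihoods P(X=6 | ·): 1: 0.0284448; 2: 0.0408602.
Posterior ∝ prior × likelihood. Numerator for 2: 0.6·0.0408602 = 0.0245161.
Normalizing constant: 0.4·0.0284448 + 0.6·0.0408602 = 0.035894.
P(2 | observation) = 0.0245161 / 0.035894 = 0.683014.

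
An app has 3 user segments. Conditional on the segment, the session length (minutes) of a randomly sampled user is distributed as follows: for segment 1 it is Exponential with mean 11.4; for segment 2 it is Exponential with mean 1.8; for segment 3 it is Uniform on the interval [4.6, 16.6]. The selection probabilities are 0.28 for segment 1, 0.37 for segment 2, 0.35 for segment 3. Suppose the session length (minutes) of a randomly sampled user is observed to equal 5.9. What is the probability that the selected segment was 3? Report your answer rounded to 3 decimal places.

Likelihoods f(5.9 | ·): 1: 0.0522792; 2: 0.0209511; 3: 0.0833333.
Posterior ∝ prior × likelihood. Numerator for 3: 0.35·0.0833333 = 0.0291667.
Normalizing constant: 0.28·0.0522792 + 0.37·0.0209511 + 0.35·0.0833333 = 0.0515567.
P(3 | observation) = 0.0291667 / 0.0515567 = 0.56572.

0.566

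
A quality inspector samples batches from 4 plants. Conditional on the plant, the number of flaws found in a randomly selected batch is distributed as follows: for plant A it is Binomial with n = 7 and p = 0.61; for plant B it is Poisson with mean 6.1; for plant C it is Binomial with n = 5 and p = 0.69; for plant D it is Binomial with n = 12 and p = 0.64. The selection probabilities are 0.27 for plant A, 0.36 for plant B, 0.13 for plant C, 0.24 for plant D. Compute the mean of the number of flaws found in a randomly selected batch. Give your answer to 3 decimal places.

5.641

Component means — A: 4.27; B: 6.1; C: 3.45; D: 7.68.
E[X] = 0.27·4.27 + 0.36·6.1 + 0.13·3.45 + 0.24·7.68 = 5.6406.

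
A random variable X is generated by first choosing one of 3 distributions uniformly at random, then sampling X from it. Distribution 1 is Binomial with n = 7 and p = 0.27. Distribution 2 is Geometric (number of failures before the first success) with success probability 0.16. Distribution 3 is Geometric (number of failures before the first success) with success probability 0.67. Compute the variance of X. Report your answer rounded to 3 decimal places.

15.629

Per component, 1: μ=1.89, E[X²]=4.9518; 2: μ=5.25, E[X²]=60.375; 3: μ=0.492537, E[X²]=0.977723.
E[X] = 0.333333·1.89 + 0.333333·5.25 + 0.333333·0.492537 = 2.54418.
E[X²] = 0.333333·4.9518 + 0.333333·60.375 + 0.333333·0.977723 = 22.1015.
Var(X) = E[X²] − (E[X])² = 22.1015 − 6.47285 = 15.6287.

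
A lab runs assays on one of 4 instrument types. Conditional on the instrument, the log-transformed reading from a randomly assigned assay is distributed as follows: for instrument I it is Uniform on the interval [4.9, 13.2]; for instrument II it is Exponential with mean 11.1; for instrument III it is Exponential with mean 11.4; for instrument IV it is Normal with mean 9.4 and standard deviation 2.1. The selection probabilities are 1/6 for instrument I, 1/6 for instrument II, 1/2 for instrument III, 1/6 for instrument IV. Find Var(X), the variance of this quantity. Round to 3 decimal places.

Per component, I: μ=9.05, E[X²]=87.6433; II: μ=11.1, E[X²]=246.42; III: μ=11.4, E[X²]=259.92; IV: μ=9.4, E[X²]=92.77.
E[X] = 0.166667·9.05 + 0.166667·11.1 + 0.5·11.4 + 0.166667·9.4 = 10.625.
E[X²] = 0.166667·87.6433 + 0.166667·246.42 + 0.5·259.92 + 0.166667·92.77 = 201.099.
Var(X) = E[X²] − (E[X])² = 201.099 − 112.891 = 88.2083.

88.208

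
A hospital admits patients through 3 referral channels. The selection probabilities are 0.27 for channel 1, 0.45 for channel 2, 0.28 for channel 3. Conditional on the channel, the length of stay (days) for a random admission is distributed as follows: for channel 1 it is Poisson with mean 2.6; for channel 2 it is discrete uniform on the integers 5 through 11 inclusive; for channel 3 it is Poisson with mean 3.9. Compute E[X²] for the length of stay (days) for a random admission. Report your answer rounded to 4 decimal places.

38.4780

For each component E[X²] = Var + (mean)², giving 1: 9.36; 2: 68; 3: 19.11.
Overall E[X²] = 0.27·9.36 + 0.45·68 + 0.28·19.11 = 38.478.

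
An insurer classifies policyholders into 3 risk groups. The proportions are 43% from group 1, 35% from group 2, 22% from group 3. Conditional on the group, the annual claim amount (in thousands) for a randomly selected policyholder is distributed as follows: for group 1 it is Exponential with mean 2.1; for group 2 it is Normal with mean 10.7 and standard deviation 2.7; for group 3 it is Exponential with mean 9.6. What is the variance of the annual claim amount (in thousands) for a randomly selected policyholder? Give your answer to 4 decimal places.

Per component, 1: μ=2.1, E[X²]=8.82; 2: μ=10.7, E[X²]=121.78; 3: μ=9.6, E[X²]=184.32.
E[X] = 0.43·2.1 + 0.35·10.7 + 0.22·9.6 = 6.76.
E[X²] = 0.43·8.82 + 0.35·121.78 + 0.22·184.32 = 86.966.
Var(X) = E[X²] − (E[X])² = 86.966 − 45.6976 = 41.2684.

41.2684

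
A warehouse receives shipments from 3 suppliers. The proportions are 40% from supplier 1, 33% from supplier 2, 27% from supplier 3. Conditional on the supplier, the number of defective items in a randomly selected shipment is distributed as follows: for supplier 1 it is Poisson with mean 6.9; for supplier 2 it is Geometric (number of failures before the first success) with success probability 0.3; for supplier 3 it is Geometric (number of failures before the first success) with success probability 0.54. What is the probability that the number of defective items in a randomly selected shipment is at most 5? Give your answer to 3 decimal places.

Conditional on each supplier, P(X ≤ 5): 1: 0.313662; 2: 0.882351; 3: 0.990526.
By total probability, P(X ≤ 5) = 0.4·0.313662 + 0.33·0.882351 + 0.27·0.990526 = 0.684083.

0.684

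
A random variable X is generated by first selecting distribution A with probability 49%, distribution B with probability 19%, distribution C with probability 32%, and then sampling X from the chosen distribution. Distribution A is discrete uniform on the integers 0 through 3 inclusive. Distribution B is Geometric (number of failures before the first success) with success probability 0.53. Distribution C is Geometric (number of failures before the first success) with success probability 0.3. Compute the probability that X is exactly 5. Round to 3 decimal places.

0.018

Conditional on each component, P(X = 5): A: 0; B: 0.0121553; C: 0.050421.
By total probability, P(X = 5) = 0.49·0 + 0.19·0.0121553 + 0.32·0.050421 = 0.0184442.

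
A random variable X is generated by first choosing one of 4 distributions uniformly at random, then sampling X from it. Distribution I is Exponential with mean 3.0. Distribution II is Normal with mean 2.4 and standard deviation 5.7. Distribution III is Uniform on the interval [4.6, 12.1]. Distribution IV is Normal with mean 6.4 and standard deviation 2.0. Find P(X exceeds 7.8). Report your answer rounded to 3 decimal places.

0.265

Conditional on each component, P(X > 7.8): I: 0.0742736; II: 0.171726; III: 0.573333; IV: 0.241964.
By total probability, P(X > 7.8) = 0.25·0.0742736 + 0.25·0.171726 + 0.25·0.573333 + 0.25·0.241964 = 0.265324.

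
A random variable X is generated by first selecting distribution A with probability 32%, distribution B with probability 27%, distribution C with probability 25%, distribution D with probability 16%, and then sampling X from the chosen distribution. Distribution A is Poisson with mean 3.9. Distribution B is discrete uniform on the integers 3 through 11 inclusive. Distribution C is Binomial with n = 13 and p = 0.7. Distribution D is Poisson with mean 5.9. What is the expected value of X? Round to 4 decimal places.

Component means — A: 3.9; B: 7; C: 9.1; D: 5.9.
E[X] = 0.32·3.9 + 0.27·7 + 0.25·9.1 + 0.16·5.9 = 6.357.

6.3570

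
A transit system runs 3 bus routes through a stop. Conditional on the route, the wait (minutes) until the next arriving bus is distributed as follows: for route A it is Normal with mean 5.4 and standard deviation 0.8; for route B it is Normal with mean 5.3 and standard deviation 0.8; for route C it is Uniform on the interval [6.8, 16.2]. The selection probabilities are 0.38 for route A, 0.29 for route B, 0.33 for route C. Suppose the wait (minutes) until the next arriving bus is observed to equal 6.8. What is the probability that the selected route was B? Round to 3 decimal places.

0.247

Likelihoods f(6.8 | ·): A: 0.107847; B: 0.0859828; C: 0.106383.
Posterior ∝ prior × likelihood. Numerator for B: 0.29·0.0859828 = 0.024935.
Normalizing constant: 0.38·0.107847 + 0.29·0.0859828 + 0.33·0.106383 = 0.101023.
P(B | observation) = 0.024935 / 0.101023 = 0.246825.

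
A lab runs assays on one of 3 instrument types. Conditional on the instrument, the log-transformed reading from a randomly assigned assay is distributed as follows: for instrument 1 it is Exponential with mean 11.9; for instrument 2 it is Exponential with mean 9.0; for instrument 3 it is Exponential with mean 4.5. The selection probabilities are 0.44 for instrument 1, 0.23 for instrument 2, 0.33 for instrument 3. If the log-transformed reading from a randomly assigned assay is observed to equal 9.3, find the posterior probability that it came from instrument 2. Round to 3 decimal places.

0.258

Likelihoods f(9.3 | ·): 1: 0.0384633; 2: 0.0395354; 3: 0.0281349.
Posterior ∝ prior × likelihood. Numerator for 2: 0.23·0.0395354 = 0.00909315.
Normalizing constant: 0.44·0.0384633 + 0.23·0.0395354 + 0.33·0.0281349 = 0.0353015.
P(2 | observation) = 0.00909315 / 0.0353015 = 0.257585.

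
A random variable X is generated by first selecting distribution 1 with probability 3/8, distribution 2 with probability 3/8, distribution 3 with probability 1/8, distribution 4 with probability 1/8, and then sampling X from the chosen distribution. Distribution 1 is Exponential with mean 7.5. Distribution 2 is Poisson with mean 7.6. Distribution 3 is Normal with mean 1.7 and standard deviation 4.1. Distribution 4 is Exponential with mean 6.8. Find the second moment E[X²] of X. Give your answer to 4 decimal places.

80.7200

For each component E[X²] = Var + (mean)², giving 1: 112.5; 2: 65.36; 3: 19.7; 4: 92.48.
Overall E[X²] = 0.375·112.5 + 0.375·65.36 + 0.125·19.7 + 0.125·92.48 = 80.72.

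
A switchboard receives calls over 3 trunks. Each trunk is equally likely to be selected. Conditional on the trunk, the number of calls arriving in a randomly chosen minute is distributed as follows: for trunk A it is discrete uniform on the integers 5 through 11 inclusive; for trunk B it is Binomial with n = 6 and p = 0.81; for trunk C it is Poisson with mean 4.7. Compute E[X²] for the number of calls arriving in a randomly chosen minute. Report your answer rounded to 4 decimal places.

For each component E[X²] = Var + (mean)², giving A: 68; B: 24.543; C: 26.79.
Overall E[X²] = 0.333333·68 + 0.333333·24.543 + 0.333333·26.79 = 39.7777.

39.7777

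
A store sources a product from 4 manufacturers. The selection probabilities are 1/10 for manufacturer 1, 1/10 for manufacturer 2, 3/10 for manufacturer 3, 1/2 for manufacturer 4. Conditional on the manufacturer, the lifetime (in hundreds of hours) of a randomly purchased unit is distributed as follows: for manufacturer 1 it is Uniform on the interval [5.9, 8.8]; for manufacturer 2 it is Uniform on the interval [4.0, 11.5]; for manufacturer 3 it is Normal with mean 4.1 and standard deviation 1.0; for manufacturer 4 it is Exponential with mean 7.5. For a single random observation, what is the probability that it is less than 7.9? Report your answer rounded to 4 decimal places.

Conditional on each manufacturer, P(X < 7.9): 1: 0.689655; 2: 0.52; 3: 0.999928; 4: 0.651227.
By total probability, P(X < 7.9) = 0.1·0.689655 + 0.1·0.52 + 0.3·0.999928 + 0.5·0.651227 = 0.746557.

0.7466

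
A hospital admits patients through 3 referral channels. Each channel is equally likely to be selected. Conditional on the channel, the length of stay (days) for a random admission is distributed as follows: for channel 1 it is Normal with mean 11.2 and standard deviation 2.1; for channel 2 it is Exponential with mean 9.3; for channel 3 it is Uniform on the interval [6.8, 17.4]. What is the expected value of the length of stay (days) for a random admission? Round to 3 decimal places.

Component means — 1: 11.2; 2: 9.3; 3: 12.1.
E[X] = 0.333333·11.2 + 0.333333·9.3 + 0.333333·12.1 = 10.8667.

10.867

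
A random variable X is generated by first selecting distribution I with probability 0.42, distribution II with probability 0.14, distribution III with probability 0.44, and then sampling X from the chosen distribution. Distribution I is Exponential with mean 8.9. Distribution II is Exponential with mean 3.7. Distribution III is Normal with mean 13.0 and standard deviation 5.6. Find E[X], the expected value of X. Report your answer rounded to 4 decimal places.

Component means — I: 8.9; II: 3.7; III: 13.
E[X] = 0.42·8.9 + 0.14·3.7 + 0.44·13 = 9.976.

9.9760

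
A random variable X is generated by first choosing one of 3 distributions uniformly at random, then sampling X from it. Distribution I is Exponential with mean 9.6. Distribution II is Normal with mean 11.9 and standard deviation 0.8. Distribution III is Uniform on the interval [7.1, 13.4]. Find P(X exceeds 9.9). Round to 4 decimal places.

0.6353

Conditional on each component, P(X > 9.9): I: 0.356561; II: 0.99379; III: 0.555556.
By total probability, P(X > 9.9) = 0.333333·0.356561 + 0.333333·0.99379 + 0.333333·0.555556 = 0.635302.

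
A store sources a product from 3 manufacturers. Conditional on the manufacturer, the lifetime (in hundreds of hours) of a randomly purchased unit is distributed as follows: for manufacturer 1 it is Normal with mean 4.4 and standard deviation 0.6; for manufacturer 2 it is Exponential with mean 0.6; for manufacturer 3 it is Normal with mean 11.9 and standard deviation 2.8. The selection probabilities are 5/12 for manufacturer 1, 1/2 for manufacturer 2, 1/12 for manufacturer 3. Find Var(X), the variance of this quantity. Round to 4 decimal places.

Per component, 1: μ=4.4, E[X²]=19.72; 2: μ=0.6, E[X²]=0.72; 3: μ=11.9, E[X²]=149.45.
E[X] = 0.416667·4.4 + 0.5·0.6 + 0.0833333·11.9 = 3.125.
E[X²] = 0.416667·19.72 + 0.5·0.72 + 0.0833333·149.45 = 21.0308.
Var(X) = E[X²] − (E[X])² = 21.0308 − 9.76562 = 11.2652.

11.2652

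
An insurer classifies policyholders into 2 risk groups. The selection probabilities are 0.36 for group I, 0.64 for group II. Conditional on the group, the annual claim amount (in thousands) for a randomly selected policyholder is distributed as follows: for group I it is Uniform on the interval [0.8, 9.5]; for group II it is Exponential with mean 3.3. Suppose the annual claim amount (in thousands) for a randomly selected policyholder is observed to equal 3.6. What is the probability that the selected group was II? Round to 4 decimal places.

0.6116

Likelihoods f(3.6 | ·): I: 0.114943; II: 0.101791.
Posterior ∝ prior × likelihood. Numerator for II: 0.64·0.101791 = 0.0651464.
Normalizing constant: 0.36·0.114943 + 0.64·0.101791 = 0.106526.
P(II | observation) = 0.0651464 / 0.106526 = 0.611556.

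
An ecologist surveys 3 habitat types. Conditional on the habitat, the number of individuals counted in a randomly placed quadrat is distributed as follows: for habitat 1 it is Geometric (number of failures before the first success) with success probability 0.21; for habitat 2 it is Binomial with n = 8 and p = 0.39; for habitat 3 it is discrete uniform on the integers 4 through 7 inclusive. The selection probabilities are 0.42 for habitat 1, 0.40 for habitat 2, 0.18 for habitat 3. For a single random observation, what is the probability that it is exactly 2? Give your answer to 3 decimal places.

Conditional on each habitat, P(X = 2): 1: 0.131061; 2: 0.219415; 3: 0.
By total probability, P(X = 2) = 0.42·0.131061 + 0.4·0.219415 + 0.18·0 = 0.142812.

0.143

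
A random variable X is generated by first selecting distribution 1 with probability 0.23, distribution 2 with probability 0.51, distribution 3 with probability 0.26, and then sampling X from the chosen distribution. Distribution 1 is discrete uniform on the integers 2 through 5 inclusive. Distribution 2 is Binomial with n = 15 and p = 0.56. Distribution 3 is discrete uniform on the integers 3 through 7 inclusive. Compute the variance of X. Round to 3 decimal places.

7.176

Per component, 1: μ=3.5, E[X²]=13.5; 2: μ=8.4, E[X²]=74.256; 3: μ=5, E[X²]=27.
E[X] = 0.23·3.5 + 0.51·8.4 + 0.26·5 = 6.389.
E[X²] = 0.23·13.5 + 0.51·74.256 + 0.26·27 = 47.9956.
Var(X) = E[X²] − (E[X])² = 47.9956 − 40.8193 = 7.17624.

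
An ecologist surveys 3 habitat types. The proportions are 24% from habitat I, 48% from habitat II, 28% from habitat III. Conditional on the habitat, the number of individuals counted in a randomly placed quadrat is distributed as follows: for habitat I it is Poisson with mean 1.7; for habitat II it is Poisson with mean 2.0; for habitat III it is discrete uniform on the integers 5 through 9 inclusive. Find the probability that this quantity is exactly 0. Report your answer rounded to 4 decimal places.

0.1088

Conditional on each habitat, P(X = 0): I: 0.182684; II: 0.135335; III: 0.
By total probability, P(X = 0) = 0.24·0.182684 + 0.48·0.135335 + 0.28·0 = 0.108805.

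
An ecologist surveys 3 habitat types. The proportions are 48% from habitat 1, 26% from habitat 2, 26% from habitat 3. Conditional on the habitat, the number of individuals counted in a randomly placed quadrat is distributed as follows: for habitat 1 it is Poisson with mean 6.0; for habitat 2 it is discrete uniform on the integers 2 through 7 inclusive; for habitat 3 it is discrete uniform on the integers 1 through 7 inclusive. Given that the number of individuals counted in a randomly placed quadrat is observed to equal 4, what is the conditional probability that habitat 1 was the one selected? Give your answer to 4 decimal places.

Likelihoods P(X=4 | ·): 1: 0.133853; 2: 0.166667; 3: 0.142857.
Posterior ∝ prior × likelihood. Numerator for 1: 0.48·0.133853 = 0.0642493.
Normalizing constant: 0.48·0.133853 + 0.26·0.166667 + 0.26·0.142857 = 0.144725.
P(1 | observation) = 0.0642493 / 0.144725 = 0.443939.

0.4439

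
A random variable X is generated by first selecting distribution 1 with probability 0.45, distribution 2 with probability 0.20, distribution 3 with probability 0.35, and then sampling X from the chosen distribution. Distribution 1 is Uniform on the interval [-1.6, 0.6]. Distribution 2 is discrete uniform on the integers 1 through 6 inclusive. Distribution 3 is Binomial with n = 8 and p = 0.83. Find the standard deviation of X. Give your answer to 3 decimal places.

3.364

Per component, 1: μ=-0.5, E[X²]=0.653333; 2: μ=3.5, E[X²]=15.1667; 3: μ=6.64, E[X²]=45.2184.
E[X] = 0.45·-0.5 + 0.2·3.5 + 0.35·6.64 = 2.799.
E[X²] = 0.45·0.653333 + 0.2·15.1667 + 0.35·45.2184 = 19.1538.
Var(X) = E[X²] − (E[X])² = 19.1538 − 7.8344 = 11.3194.
SD(X) = √11.3194 = 3.36443.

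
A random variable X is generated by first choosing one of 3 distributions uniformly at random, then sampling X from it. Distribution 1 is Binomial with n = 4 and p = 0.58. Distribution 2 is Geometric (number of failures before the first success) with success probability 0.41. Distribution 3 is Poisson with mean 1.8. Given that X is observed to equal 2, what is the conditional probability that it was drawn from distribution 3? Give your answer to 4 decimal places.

0.3493

Likelihoods P(X=2 | ·): 1: 0.356046; 2: 0.142721; 3: 0.267784.
Posterior ∝ prior × likelihood. Numerator for 3: 0.333333·0.267784 = 0.0892614.
Normalizing constant: 0.333333·0.356046 + 0.333333·0.142721 + 0.333333·0.267784 = 0.255517.
P(3 | observation) = 0.0892614 / 0.255517 = 0.349336.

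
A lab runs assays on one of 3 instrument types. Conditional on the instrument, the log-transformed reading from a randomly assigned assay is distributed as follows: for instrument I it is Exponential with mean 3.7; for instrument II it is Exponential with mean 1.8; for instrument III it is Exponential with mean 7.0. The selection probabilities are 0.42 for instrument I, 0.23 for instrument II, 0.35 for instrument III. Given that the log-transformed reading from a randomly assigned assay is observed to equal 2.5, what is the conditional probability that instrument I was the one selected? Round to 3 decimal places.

0.464

Likelihoods f(2.5 | ·): I: 0.137517; II: 0.138529; III: 0.0999532.
Posterior ∝ prior × likelihood. Numerator for I: 0.42·0.137517 = 0.0577571.
Normalizing constant: 0.42·0.137517 + 0.23·0.138529 + 0.35·0.0999532 = 0.124602.
P(I | observation) = 0.0577571 / 0.124602 = 0.463531.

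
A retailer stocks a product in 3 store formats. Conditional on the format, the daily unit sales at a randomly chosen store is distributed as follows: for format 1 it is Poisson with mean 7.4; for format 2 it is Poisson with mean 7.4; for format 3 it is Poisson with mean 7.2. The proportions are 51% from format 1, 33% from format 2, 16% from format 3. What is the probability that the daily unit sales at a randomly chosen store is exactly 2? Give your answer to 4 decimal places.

Conditional on each format, P(X = 2): 1: 0.0167361; 2: 0.0167361; 3: 0.0193515.
By total probability, P(X = 2) = 0.51·0.0167361 + 0.33·0.0167361 + 0.16·0.0193515 = 0.0171546.

0.0172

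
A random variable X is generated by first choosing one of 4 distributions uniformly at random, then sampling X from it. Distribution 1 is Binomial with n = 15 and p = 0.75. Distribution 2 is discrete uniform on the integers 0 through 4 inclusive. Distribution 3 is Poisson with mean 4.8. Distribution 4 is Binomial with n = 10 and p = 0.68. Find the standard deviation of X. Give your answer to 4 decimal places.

Per component, 1: μ=11.25, E[X²]=129.375; 2: μ=2, E[X²]=6; 3: μ=4.8, E[X²]=27.84; 4: μ=6.8, E[X²]=48.416.
E[X] = 0.25·11.25 + 0.25·2 + 0.25·4.8 + 0.25·6.8 = 6.2125.
E[X²] = 0.25·129.375 + 0.25·6 + 0.25·27.84 + 0.25·48.416 = 52.9078.
Var(X) = E[X²] − (E[X])² = 52.9078 − 38.5952 = 14.3126.
SD(X) = √14.3126 = 3.7832.

3.7832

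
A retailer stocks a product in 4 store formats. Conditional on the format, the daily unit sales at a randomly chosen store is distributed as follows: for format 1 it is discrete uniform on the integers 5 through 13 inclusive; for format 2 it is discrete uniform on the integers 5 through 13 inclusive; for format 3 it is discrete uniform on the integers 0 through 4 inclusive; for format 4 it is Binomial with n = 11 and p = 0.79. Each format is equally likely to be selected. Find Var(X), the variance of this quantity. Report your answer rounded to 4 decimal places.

Per component, 1: μ=9, E[X²]=87.6667; 2: μ=9, E[X²]=87.6667; 3: μ=2, E[X²]=6; 4: μ=8.69, E[X²]=77.341.
E[X] = 0.25·9 + 0.25·9 + 0.25·2 + 0.25·8.69 = 7.1725.
E[X²] = 0.25·87.6667 + 0.25·87.6667 + 0.25·6 + 0.25·77.341 = 64.6686.
Var(X) = E[X²] − (E[X])² = 64.6686 − 51.4448 = 13.2238.

13.2238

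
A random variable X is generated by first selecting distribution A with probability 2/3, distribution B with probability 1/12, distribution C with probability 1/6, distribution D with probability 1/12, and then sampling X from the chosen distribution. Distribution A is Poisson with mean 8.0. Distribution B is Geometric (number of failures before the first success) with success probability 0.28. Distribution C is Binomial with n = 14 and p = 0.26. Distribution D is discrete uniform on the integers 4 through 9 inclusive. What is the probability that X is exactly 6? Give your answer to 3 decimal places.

0.112

Conditional on each component, P(X = 6): A: 0.122138; B: 0.0390079; C: 0.083416; D: 0.166667.
By total probability, P(X = 6) = 0.666667·0.122138 + 0.0833333·0.0390079 + 0.166667·0.083416 + 0.0833333·0.166667 = 0.112468.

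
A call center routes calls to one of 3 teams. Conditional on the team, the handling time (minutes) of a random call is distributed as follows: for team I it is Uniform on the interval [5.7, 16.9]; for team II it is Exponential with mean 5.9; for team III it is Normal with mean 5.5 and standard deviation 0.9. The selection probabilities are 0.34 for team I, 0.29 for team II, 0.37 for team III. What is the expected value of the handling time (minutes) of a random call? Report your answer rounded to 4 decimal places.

7.5880

Component means — I: 11.3; II: 5.9; III: 5.5.
E[X] = 0.34·11.3 + 0.29·5.9 + 0.37·5.5 = 7.588.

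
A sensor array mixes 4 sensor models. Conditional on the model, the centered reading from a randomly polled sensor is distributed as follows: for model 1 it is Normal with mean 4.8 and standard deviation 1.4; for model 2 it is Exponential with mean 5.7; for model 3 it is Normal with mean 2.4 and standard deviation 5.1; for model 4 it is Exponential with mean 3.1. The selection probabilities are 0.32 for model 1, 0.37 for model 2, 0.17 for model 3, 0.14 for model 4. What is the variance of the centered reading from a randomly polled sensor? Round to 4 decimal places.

Per component, 1: μ=4.8, E[X²]=25; 2: μ=5.7, E[X²]=64.98; 3: μ=2.4, E[X²]=31.77; 4: μ=3.1, E[X²]=19.22.
E[X] = 0.32·4.8 + 0.37·5.7 + 0.17·2.4 + 0.14·3.1 = 4.487.
E[X²] = 0.32·25 + 0.37·64.98 + 0.17·31.77 + 0.14·19.22 = 40.1343.
Var(X) = E[X²] − (E[X])² = 40.1343 − 20.1332 = 20.0011.

20.0011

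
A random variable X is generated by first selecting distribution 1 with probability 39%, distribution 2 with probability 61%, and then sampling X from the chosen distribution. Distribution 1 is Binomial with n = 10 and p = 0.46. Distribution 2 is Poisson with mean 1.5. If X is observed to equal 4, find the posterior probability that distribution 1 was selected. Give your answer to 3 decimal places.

0.760

Likelihoods P(X=4 | ·): 1: 0.233138; 2: 0.0470665.
Posterior ∝ prior × likelihood. Numerator for 1: 0.39·0.233138 = 0.0909238.
Normalizing constant: 0.39·0.233138 + 0.61·0.0470665 = 0.119634.
P(1 | observation) = 0.0909238 / 0.119634 = 0.760014.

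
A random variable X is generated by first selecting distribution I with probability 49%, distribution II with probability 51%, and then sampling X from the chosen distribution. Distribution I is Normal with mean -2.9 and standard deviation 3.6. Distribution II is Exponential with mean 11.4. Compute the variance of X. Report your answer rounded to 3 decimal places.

123.732

Per component, I: μ=-2.9, E[X²]=21.37; II: μ=11.4, E[X²]=259.92.
E[X] = 0.49·-2.9 + 0.51·11.4 = 4.393.
E[X²] = 0.49·21.37 + 0.51·259.92 = 143.031.
Var(X) = E[X²] − (E[X])² = 143.031 − 19.2984 = 123.732.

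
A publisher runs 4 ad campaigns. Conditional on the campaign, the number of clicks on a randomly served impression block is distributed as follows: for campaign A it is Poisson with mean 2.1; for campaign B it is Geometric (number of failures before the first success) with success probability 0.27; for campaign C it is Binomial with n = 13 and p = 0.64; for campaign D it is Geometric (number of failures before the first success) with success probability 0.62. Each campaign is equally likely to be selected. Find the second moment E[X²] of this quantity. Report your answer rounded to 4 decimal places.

24.3539

For each component E[X²] = Var + (mean)², giving A: 6.51; B: 17.3237; C: 72.2176; D: 1.3642.
Overall E[X²] = 0.25·6.51 + 0.25·17.3237 + 0.25·72.2176 + 0.25·1.3642 = 24.3539.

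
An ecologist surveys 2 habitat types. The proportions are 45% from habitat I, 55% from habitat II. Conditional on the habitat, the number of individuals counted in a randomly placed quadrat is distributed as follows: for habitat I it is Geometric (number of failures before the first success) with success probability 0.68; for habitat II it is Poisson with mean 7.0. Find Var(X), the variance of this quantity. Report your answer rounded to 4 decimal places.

Per component, I: μ=0.470588, E[X²]=0.913495; II: μ=7, E[X²]=56.
E[X] = 0.45·0.470588 + 0.55·7 = 4.06176.
E[X²] = 0.45·0.913495 + 0.55·56 = 31.2111.
Var(X) = E[X²] − (E[X])² = 31.2111 − 16.4979 = 14.7131.

14.7131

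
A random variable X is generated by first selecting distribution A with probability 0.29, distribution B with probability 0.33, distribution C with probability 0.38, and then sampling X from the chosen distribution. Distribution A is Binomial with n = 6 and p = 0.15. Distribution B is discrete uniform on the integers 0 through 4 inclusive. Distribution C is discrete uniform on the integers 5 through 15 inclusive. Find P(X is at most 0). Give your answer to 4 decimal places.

0.1754

Conditional on each component, P(X ≤ 0): A: 0.37715; B: 0.2; C: 0.
By total probability, P(X ≤ 0) = 0.29·0.37715 + 0.33·0.2 + 0.38·0 = 0.175373.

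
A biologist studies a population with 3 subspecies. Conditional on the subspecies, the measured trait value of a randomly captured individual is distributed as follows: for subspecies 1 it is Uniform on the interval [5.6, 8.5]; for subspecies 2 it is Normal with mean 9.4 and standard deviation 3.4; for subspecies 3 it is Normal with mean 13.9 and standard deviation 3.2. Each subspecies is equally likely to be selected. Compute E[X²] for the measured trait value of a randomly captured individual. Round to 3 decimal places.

For each component E[X²] = Var + (mean)², giving 1: 50.4033; 2: 99.92; 3: 203.45.
Overall E[X²] = 0.333333·50.4033 + 0.333333·99.92 + 0.333333·203.45 = 117.924.

117.924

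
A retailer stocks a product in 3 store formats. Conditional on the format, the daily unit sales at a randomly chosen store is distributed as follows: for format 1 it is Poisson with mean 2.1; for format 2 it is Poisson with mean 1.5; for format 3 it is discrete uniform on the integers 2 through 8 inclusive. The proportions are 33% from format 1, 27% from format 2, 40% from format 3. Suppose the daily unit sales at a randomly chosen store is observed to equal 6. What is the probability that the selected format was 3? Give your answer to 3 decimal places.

Likelihoods P(X=6 | ·): 1: 0.014587; 2: 0.00352999; 3: 0.142857.
Posterior ∝ prior × likelihood. Numerator for 3: 0.4·0.142857 = 0.0571429.
Normalizing constant: 0.33·0.014587 + 0.27·0.00352999 + 0.4·0.142857 = 0.0629097.
P(3 | observation) = 0.0571429 / 0.0629097 = 0.908332.

0.908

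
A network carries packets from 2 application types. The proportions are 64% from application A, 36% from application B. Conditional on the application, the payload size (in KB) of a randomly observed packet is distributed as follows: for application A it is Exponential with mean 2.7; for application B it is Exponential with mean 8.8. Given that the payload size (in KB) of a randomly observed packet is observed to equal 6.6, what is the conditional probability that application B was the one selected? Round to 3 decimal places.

Likelihoods f(6.6 | ·): A: 0.0321386; B: 0.053678.
Posterior ∝ prior × likelihood. Numerator for B: 0.36·0.053678 = 0.0193241.
Normalizing constant: 0.64·0.0321386 + 0.36·0.053678 = 0.0398928.
P(B | observation) = 0.0193241 / 0.0398928 = 0.4844.

0.484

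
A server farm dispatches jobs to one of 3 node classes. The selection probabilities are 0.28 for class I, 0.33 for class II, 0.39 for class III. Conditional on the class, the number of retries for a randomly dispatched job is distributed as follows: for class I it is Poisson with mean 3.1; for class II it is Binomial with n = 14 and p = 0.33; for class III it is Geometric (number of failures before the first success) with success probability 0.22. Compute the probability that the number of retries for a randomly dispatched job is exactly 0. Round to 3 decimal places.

Conditional on each class, P(X = 0): I: 0.0450492; II: 0.00367322; III: 0.22.
By total probability, P(X = 0) = 0.28·0.0450492 + 0.33·0.00367322 + 0.39·0.22 = 0.0996259.

0.100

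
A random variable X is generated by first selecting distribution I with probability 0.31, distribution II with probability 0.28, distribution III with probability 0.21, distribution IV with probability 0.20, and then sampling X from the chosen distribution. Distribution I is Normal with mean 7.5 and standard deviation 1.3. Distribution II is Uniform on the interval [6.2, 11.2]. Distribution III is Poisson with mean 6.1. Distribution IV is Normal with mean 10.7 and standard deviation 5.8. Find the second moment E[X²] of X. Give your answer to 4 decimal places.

78.4590

For each component E[X²] = Var + (mean)², giving I: 57.94; II: 77.7733; III: 43.31; IV: 148.13.
Overall E[X²] = 0.31·57.94 + 0.28·77.7733 + 0.21·43.31 + 0.2·148.13 = 78.459.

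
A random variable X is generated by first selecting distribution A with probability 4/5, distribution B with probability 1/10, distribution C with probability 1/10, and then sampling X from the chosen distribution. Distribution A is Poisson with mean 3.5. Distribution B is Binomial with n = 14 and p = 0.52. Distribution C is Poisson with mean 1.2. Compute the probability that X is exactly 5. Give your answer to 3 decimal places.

0.117

Conditional on each component, P(X = 5): A: 0.132169; B: 0.102956; C: 0.00624556.
By total probability, P(X = 5) = 0.8·0.132169 + 0.1·0.102956 + 0.1·0.00624556 = 0.116655.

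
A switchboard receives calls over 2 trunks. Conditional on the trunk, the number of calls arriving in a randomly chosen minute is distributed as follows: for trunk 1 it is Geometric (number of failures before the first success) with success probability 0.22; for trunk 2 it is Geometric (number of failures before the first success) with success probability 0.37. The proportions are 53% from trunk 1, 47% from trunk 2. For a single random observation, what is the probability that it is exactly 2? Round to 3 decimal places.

Conditional on each trunk, P(X = 2): 1: 0.133848; 2: 0.146853.
By total probability, P(X = 2) = 0.53·0.133848 + 0.47·0.146853 = 0.13996.

0.140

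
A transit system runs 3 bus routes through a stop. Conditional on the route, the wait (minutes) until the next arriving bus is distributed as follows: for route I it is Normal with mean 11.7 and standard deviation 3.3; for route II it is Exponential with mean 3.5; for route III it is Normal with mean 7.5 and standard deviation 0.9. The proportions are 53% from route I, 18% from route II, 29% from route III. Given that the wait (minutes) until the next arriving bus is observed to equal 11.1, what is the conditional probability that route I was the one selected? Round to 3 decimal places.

Likelihoods f(11.1 | ·): I: 0.11891; II: 0.0119839; III: 0.0001487.
Posterior ∝ prior × likelihood. Numerator for I: 0.53·0.11891 = 0.0630222.
Normalizing constant: 0.53·0.11891 + 0.18·0.0119839 + 0.29·0.0001487 = 0.0652224.
P(I | observation) = 0.0630222 / 0.0652224 = 0.966266.

0.966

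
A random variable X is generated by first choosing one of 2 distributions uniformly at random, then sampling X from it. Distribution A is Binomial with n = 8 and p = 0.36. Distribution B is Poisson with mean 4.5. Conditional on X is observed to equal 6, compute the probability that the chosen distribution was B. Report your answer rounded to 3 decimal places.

0.837

Likelihoods P(X=6 | ·): A: 0.0249651; B: 0.12812.
Posterior ∝ prior × likelihood. Numerator for B: 0.5·0.12812 = 0.0640601.
Normalizing constant: 0.5·0.0249651 + 0.5·0.12812 = 0.0765426.
P(B | observation) = 0.0640601 / 0.0765426 = 0.83692.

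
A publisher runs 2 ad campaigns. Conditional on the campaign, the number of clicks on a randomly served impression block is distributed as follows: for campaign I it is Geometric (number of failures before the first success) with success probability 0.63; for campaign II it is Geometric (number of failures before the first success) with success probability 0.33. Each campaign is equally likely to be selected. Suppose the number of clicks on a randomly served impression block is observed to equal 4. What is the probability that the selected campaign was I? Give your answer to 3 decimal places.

Likelihoods P(X=4 | ·): I: 0.0118072; II: 0.0664987.
Posterior ∝ prior × likelihood. Numerator for I: 0.5·0.0118072 = 0.00590361.
Normalizing constant: 0.5·0.0118072 + 0.5·0.0664987 = 0.039153.
P(I | observation) = 0.00590361 / 0.039153 = 0.150783.

0.151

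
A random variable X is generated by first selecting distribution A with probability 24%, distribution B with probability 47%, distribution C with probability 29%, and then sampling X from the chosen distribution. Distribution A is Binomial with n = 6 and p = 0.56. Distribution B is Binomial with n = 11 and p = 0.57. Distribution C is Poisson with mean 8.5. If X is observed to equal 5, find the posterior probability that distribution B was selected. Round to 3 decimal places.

Likelihoods P(X=5 | ·): A: 0.145393; B: 0.175722; C: 0.0752333.
Posterior ∝ prior × likelihood. Numerator for B: 0.47·0.175722 = 0.0825895.
Normalizing constant: 0.24·0.145393 + 0.47·0.175722 + 0.29·0.0752333 = 0.139302.
P(B | observation) = 0.0825895 / 0.139302 = 0.592883.

0.593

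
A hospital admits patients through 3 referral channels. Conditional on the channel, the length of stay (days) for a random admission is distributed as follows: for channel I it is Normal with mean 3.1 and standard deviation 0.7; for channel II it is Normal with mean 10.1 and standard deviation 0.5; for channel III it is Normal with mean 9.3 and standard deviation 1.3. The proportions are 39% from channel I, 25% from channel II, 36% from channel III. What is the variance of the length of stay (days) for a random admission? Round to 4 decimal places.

Per component, I: μ=3.1, E[X²]=10.1; II: μ=10.1, E[X²]=102.26; III: μ=9.3, E[X²]=88.18.
E[X] = 0.39·3.1 + 0.25·10.1 + 0.36·9.3 = 7.082.
E[X²] = 0.39·10.1 + 0.25·102.26 + 0.36·88.18 = 61.2488.
Var(X) = E[X²] − (E[X])² = 61.2488 − 50.1547 = 11.0941.

11.0941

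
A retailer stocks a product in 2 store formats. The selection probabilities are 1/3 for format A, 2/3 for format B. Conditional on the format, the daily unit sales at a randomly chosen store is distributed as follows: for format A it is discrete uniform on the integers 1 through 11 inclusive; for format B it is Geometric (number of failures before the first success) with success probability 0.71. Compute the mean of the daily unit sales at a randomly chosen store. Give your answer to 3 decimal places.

Component means — A: 6; B: 0.408451.
E[X] = 0.333333·6 + 0.666667·0.408451 = 2.2723.

2.272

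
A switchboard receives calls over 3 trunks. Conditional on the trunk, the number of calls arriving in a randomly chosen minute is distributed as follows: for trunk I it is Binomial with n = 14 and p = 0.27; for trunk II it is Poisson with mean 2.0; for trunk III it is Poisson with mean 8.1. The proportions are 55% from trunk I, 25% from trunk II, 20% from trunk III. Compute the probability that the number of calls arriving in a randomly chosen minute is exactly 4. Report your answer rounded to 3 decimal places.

Conditional on each trunk, P(X = 4): I: 0.228622; II: 0.0902235; III: 0.0544432.
By total probability, P(X = 4) = 0.55·0.228622 + 0.25·0.0902235 + 0.2·0.0544432 = 0.159187.

0.159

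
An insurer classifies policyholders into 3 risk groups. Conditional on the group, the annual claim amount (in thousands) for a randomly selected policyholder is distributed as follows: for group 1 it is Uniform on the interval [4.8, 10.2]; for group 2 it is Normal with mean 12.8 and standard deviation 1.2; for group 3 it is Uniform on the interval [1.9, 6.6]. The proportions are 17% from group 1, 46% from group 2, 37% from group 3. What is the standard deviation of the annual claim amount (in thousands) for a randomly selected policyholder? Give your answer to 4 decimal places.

4.1303

Per component, 1: μ=7.5, E[X²]=58.68; 2: μ=12.8, E[X²]=165.28; 3: μ=4.25, E[X²]=19.9033.
E[X] = 0.17·7.5 + 0.46·12.8 + 0.37·4.25 = 8.7355.
E[X²] = 0.17·58.68 + 0.46·165.28 + 0.37·19.9033 = 93.3686.
Var(X) = E[X²] − (E[X])² = 93.3686 − 76.309 = 17.0597.
SD(X) = √17.0597 = 4.13034.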